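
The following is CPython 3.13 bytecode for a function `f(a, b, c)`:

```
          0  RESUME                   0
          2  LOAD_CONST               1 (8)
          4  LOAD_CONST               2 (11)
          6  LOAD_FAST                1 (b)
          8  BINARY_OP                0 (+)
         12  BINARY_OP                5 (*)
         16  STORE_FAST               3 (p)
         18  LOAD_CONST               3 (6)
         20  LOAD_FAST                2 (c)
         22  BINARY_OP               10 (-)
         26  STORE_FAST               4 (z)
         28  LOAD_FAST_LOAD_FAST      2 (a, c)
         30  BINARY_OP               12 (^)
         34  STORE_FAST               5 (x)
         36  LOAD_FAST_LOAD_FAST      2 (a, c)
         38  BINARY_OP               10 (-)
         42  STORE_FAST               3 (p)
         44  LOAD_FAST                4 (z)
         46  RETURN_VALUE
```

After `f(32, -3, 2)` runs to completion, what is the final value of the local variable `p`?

LOAD_CONST → push 8. Stack: [8]
LOAD_CONST → push 11. Stack: [8, 11]
LOAD_FAST b → push -3. Stack: [8, 11, -3]
BINARY_OP + → 11 + -3 = 8. Stack: [8, 8]
BINARY_OP * → 8 * 8 = 64. Stack: [64]
STORE_FAST p → p=64. Stack: []
LOAD_CONST → push 6. Stack: [6]
LOAD_FAST c → push 2. Stack: [6, 2]
BINARY_OP - → 6 - 2 = 4. Stack: [4]
STORE_FAST z → z=4. Stack: []
LOAD_FAST_LOAD_FAST a,c → push 32,2. Stack: [32, 2]
BINARY_OP ^ → 32 ^ 2 = 34. Stack: [34]
STORE_FAST x → x=34. Stack: []
LOAD_FAST_LOAD_FAST a,c → push 32,2. Stack: [32, 2]
BINARY_OP - → 32 - 2 = 30. Stack: [30]
STORE_FAST p → p=30. Stack: []
LOAD_FAST z → push 4. Stack: [4]
RETURN_VALUE → return 4.

30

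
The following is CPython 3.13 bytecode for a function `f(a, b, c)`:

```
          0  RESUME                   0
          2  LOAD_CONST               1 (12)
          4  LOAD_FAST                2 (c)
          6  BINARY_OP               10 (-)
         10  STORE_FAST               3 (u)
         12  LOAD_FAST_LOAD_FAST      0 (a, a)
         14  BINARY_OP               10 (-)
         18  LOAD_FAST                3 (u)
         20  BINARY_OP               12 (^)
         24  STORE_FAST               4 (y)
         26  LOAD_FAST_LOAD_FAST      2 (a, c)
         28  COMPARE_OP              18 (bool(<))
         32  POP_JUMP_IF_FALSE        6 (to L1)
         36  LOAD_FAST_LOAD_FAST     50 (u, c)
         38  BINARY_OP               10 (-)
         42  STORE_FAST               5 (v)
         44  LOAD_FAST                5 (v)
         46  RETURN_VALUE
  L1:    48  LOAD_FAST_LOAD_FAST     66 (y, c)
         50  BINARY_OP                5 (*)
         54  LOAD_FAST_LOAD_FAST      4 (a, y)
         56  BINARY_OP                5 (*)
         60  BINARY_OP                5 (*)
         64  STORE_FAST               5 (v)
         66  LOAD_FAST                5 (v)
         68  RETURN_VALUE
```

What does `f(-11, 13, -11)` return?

64009

LOAD_CONST → push 12. Stack: [12]
LOAD_FAST c → push -11. Stack: [12, -11]
BINARY_OP - → 12 - -11 = 23. Stack: [23]
STORE_FAST u → u=23. Stack: []
LOAD_FAST_LOAD_FAST a,a → push -11,-11. Stack: [-11, -11]
BINARY_OP - → -11 - -11 = 0. Stack: [0]
LOAD_FAST u → push 23. Stack: [0, 23]
BINARY_OP ^ → 0 ^ 23 = 23. Stack: [23]
STORE_FAST y → y=23. Stack: []
LOAD_FAST_LOAD_FAST a,c → push -11,-11. Stack: [-11, -11]
COMPARE_OP bool(<) → -11 vs -11 = False. Stack: [False]
POP_JUMP_IF_FALSE → pop False; jump. Stack: []
LOAD_FAST_LOAD_FAST y,c → push 23,-11. Stack: [23, -11]
BINARY_OP * → 23 * -11 = -253. Stack: [-253]
LOAD_FAST_LOAD_FAST a,y → push -11,23. Stack: [-253, -11, 23]
BINARY_OP * → -11 * 23 = -253. Stack: [-253, -253]
BINARY_OP * → -253 * -253 = 64009. Stack: [64009]
STORE_FAST v → v=64009. Stack: []
LOAD_FAST v → push 64009. Stack: [64009]
RETURN_VALUE → return 64009.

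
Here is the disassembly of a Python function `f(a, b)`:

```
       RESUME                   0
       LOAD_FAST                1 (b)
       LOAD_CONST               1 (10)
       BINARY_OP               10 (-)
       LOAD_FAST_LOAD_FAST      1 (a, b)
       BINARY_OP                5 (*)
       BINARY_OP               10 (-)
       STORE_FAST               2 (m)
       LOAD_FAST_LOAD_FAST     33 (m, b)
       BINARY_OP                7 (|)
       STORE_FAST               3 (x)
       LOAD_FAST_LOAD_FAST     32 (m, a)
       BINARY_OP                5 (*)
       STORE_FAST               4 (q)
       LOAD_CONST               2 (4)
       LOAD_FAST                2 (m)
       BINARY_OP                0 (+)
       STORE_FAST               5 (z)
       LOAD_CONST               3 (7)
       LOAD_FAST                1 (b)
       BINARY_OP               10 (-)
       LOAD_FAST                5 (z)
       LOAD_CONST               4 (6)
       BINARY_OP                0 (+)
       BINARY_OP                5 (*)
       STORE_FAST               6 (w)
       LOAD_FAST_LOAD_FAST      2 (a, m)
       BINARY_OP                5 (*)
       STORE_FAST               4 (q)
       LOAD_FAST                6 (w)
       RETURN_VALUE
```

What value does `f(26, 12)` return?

1500

LOAD_FAST b → push 12. Stack: [12]
LOAD_CONST → push 10. Stack: [12, 10]
BINARY_OP - → 12 - 10 = 2. Stack: [2]
LOAD_FAST_LOAD_FAST a,b → push 26,12. Stack: [2, 26, 12]
BINARY_OP * → 26 * 12 = 312. Stack: [2, 312]
BINARY_OP - → 2 - 312 = -310. Stack: [-310]
STORE_FAST m → m=-310. Stack: []
LOAD_FAST_LOAD_FAST m,b → push -310,12. Stack: [-310, 12]
BINARY_OP | → -310 | 12 = -306. Stack: [-306]
STORE_FAST x → x=-306. Stack: []
LOAD_FAST_LOAD_FAST m,a → push -310,26. Stack: [-310, 26]
BINARY_OP * → -310 * 26 = -8060. Stack: [-8060]
STORE_FAST q → q=-8060. Stack: []
LOAD_CONST → push 4. Stack: [4]
LOAD_FAST m → push -310. Stack: [4, -310]
BINARY_OP + → 4 + -310 = -306. Stack: [-306]
STORE_FAST z → z=-306. Stack: []
LOAD_CONST → push 7. Stack: [7]
LOAD_FAST b → push 12. Stack: [7, 12]
BINARY_OP - → 7 - 12 = -5. Stack: [-5]
LOAD_FAST z → push -306. Stack: [-5, -306]
LOAD_CONST → push 6. Stack: [-5, -306, 6]
BINARY_OP + → -306 + 6 = -300. Stack: [-5, -300]
BINARY_OP * → -5 * -300 = 1500. Stack: [1500]
STORE_FAST w → w=1500. Stack: []
LOAD_FAST_LOAD_FAST a,m → push 26,-310. Stack: [26, -310]
BINARY_OP * → 26 * -310 = -8060. Stack: [-8060]
STORE_FAST q → q=-8060. Stack: []
LOAD_FAST w → push 1500. Stack: [1500]
RETURN_VALUE → return 1500.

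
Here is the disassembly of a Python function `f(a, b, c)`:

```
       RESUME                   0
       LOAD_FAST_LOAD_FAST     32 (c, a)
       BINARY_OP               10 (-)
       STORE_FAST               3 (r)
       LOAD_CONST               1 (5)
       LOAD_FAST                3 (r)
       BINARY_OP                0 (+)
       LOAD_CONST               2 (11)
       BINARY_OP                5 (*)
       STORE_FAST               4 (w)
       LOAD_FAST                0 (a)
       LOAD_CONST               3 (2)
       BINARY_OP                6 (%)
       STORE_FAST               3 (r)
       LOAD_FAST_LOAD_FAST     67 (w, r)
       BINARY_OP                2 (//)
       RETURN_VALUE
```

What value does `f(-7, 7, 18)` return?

330

LOAD_FAST_LOAD_FAST c,a → push 18,-7. Stack: [18, -7]
BINARY_OP - → 18 - -7 = 25. Stack: [25]
STORE_FAST r → r=25. Stack: []
LOAD_CONST → push 5. Stack: [5]
LOAD_FAST r → push 25. Stack: [5, 25]
BINARY_OP + → 5 + 25 = 30. Stack: [30]
LOAD_CONST → push 11. Stack: [30, 11]
BINARY_OP * → 30 * 11 = 330. Stack: [330]
STORE_FAST w → w=330. Stack: []
LOAD_FAST a → push -7. Stack: [-7]
LOAD_CONST → push 2. Stack: [-7, 2]
BINARY_OP % → -7 % 2 = 1. Stack: [1]
STORE_FAST r → r=1. Stack: []
LOAD_FAST_LOAD_FAST w,r → push 330,1. Stack: [330, 1]
BINARY_OP // → 330 // 1 = 330. Stack: [330]
RETURN_VALUE → return 330.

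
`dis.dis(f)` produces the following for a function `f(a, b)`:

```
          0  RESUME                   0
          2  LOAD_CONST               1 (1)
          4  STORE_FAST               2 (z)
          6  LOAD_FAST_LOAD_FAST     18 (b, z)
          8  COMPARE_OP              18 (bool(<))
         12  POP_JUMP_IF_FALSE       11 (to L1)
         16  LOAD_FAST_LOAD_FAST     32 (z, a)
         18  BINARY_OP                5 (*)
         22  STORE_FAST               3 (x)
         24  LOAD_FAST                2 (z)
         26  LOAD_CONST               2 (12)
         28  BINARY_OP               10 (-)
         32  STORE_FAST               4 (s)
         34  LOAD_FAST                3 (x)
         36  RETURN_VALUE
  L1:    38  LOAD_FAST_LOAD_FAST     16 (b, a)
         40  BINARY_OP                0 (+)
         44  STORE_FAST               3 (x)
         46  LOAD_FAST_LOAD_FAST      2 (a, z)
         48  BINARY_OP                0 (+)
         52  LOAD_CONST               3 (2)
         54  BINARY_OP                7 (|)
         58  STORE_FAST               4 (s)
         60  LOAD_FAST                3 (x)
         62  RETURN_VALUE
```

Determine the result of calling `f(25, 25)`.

LOAD_CONST → push 1. Stack: [1]
STORE_FAST z → z=1. Stack: []
LOAD_FAST_LOAD_FAST b,z → push 25,1. Stack: [25, 1]
COMPARE_OP bool(<) → 25 vs 1 = False. Stack: [False]
POP_JUMP_IF_FALSE → pop False; jump. Stack: []
LOAD_FAST_LOAD_FAST b,a → push 25,25. Stack: [25, 25]
BINARY_OP + → 25 + 25 = 50. Stack: [50]
STORE_FAST x → x=50. Stack: []
LOAD_FAST_LOAD_FAST a,z → push 25,1. Stack: [25, 1]
BINARY_OP + → 25 + 1 = 26. Stack: [26]
LOAD_CONST → push 2. Stack: [26, 2]
BINARY_OP | → 26 | 2 = 26. Stack: [26]
STORE_FAST s → s=26. Stack: []
LOAD_FAST x → push 50. Stack: [50]
RETURN_VALUE → return 50.

50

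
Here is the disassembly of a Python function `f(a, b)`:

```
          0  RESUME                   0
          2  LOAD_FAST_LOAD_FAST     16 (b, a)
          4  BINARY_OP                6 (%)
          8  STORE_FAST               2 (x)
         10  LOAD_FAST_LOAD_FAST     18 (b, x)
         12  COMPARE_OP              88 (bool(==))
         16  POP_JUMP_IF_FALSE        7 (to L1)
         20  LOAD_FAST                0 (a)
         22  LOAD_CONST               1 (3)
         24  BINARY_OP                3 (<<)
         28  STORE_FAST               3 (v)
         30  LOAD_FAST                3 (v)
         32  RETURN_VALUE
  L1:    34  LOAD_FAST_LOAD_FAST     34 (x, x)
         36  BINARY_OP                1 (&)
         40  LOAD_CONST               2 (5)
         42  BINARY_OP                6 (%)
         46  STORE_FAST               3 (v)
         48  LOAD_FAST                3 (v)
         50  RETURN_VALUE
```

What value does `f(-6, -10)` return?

1

LOAD_FAST_LOAD_FAST b,a → push -10,-6. Stack: [-10, -6]
BINARY_OP % → -10 % -6 = -4. Stack: [-4]
STORE_FAST x → x=-4. Stack: []
LOAD_FAST_LOAD_FAST b,x → push -10,-4. Stack: [-10, -4]
COMPARE_OP bool(==) → -10 vs -4 = False. Stack: [False]
POP_JUMP_IF_FALSE → pop False; jump. Stack: []
LOAD_FAST_LOAD_FAST x,x → push -4,-4. Stack: [-4, -4]
BINARY_OP & → -4 & -4 = -4. Stack: [-4]
LOAD_CONST → push 5. Stack: [-4, 5]
BINARY_OP % → -4 % 5 = 1. Stack: [1]
STORE_FAST v → v=1. Stack: []
LOAD_FAST v → push 1. Stack: [1]
RETURN_VALUE → return 1.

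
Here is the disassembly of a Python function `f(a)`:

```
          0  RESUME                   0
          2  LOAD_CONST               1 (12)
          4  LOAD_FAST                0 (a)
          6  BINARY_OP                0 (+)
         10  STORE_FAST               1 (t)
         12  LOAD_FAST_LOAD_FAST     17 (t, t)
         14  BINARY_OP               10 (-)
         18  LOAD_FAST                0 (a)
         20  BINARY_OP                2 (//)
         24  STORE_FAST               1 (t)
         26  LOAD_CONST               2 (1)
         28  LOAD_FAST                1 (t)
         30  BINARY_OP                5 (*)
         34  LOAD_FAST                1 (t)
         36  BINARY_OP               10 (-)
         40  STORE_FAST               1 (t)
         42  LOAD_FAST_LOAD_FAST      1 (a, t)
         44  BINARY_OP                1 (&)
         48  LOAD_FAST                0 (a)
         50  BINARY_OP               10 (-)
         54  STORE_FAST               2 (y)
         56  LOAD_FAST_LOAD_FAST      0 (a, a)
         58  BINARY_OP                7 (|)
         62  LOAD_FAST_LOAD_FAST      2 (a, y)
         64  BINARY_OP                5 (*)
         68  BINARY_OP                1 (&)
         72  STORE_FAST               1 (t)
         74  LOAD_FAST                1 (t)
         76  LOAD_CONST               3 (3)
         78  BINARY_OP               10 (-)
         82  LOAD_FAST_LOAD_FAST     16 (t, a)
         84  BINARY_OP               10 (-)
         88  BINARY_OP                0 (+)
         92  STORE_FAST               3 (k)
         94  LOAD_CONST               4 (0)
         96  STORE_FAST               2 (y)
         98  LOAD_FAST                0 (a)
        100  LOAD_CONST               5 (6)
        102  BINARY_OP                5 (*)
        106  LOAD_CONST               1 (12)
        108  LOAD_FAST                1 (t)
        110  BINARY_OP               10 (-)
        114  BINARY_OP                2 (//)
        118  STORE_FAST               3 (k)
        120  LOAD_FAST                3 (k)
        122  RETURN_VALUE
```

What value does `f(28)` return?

-42

LOAD_CONST → push 12. Stack: [12]
LOAD_FAST a → push 28. Stack: [12, 28]
BINARY_OP + → 12 + 28 = 40. Stack: [40]
STORE_FAST t → t=40. Stack: []
LOAD_FAST_LOAD_FAST t,t → push 40,40. Stack: [40, 40]
BINARY_OP - → 40 - 40 = 0. Stack: [0]
LOAD_FAST a → push 28. Stack: [0, 28]
BINARY_OP // → 0 // 28 = 0. Stack: [0]
STORE_FAST t → t=0. Stack: []
LOAD_CONST → push 1. Stack: [1]
LOAD_FAST t → push 0. Stack: [1, 0]
BINARY_OP * → 1 * 0 = 0. Stack: [0]
LOAD_FAST t → push 0. Stack: [0, 0]
BINARY_OP - → 0 - 0 = 0. Stack: [0]
STORE_FAST t → t=0. Stack: []
LOAD_FAST_LOAD_FAST a,t → push 28,0. Stack: [28, 0]
BINARY_OP & → 28 & 0 = 0. Stack: [0]
LOAD_FAST a → push 28. Stack: [0, 28]
BINARY_OP - → 0 - 28 = -28. Stack: [-28]
STORE_FAST y → y=-28. Stack: []
LOAD_FAST_LOAD_FAST a,a → push 28,28. Stack: [28, 28]
BINARY_OP | → 28 | 28 = 28. Stack: [28]
LOAD_FAST_LOAD_FAST a,y → push 28,-28. Stack: [28, 28, -28]
BINARY_OP * → 28 * -28 = -784. Stack: [28, -784]
BINARY_OP & → 28 & -784 = 16. Stack: [16]
STORE_FAST t → t=16. Stack: []
LOAD_FAST t → push 16. Stack: [16]
LOAD_CONST → push 3. Stack: [16, 3]
BINARY_OP - → 16 - 3 = 13. Stack: [13]
LOAD_FAST_LOAD_FAST t,a → push 16,28. Stack: [13, 16, 28]
BINARY_OP - → 16 - 28 = -12. Stack: [13, -12]
BINARY_OP + → 13 + -12 = 1. Stack: [1]
STORE_FAST k → k=1. Stack: []
LOAD_CONST → push 0. Stack: [0]
STORE_FAST y → y=0. Stack: []
LOAD_FAST a → push 28. Stack: [28]
LOAD_CONST → push 6. Stack: [28, 6]
BINARY_OP * → 28 * 6 = 168. Stack: [168]
LOAD_CONST → push 12. Stack: [168, 12]
LOAD_FAST t → push 16. Stack: [168, 12, 16]
BINARY_OP - → 12 - 16 = -4. Stack: [168, -4]
BINARY_OP // → 168 // -4 = -42. Stack: [-42]
STORE_FAST k → k=-42. Stack: []
LOAD_FAST k → push -42. Stack: [-42]
RETURN_VALUE → return -42.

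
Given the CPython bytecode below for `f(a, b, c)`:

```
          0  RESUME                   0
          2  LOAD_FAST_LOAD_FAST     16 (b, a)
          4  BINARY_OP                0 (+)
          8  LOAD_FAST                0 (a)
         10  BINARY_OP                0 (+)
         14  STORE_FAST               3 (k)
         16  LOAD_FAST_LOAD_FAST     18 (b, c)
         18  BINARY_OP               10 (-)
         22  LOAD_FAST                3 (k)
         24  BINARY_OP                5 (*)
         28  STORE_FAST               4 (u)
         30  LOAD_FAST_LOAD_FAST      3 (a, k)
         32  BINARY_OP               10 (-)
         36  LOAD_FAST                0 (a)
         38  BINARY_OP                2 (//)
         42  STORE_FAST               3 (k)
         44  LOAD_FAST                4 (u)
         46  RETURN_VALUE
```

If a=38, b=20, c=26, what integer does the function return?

LOAD_FAST_LOAD_FAST b,a → push 20,38. Stack: [20, 38]
BINARY_OP + → 20 + 38 = 58. Stack: [58]
LOAD_FAST a → push 38. Stack: [58, 38]
BINARY_OP + → 58 + 38 = 96. Stack: [96]
STORE_FAST k → k=96. Stack: []
LOAD_FAST_LOAD_FAST b,c → push 20,26. Stack: [20, 26]
BINARY_OP - → 20 - 26 = -6. Stack: [-6]
LOAD_FAST k → push 96. Stack: [-6, 96]
BINARY_OP * → -6 * 96 = -576. Stack: [-576]
STORE_FAST u → u=-576. Stack: []
LOAD_FAST_LOAD_FAST a,k → push 38,96. Stack: [38, 96]
BINARY_OP - → 38 - 96 = -58. Stack: [-58]
LOAD_FAST a → push 38. Stack: [-58, 38]
BINARY_OP // → -58 // 38 = -2. Stack: [-2]
STORE_FAST k → k=-2. Stack: []
LOAD_FAST u → push -576. Stack: [-576]
RETURN_VALUE → return -576.

-576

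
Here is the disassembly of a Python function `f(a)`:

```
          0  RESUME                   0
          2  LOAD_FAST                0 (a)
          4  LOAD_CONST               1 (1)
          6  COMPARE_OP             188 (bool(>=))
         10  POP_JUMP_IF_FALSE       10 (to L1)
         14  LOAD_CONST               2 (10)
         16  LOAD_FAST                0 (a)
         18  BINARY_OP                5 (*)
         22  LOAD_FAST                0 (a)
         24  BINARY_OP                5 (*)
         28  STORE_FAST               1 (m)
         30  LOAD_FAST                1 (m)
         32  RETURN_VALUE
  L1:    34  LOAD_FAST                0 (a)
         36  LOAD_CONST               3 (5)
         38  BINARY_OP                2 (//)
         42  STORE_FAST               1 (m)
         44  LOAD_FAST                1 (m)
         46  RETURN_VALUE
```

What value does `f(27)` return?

7290

LOAD_FAST a → push 27. Stack: [27]
LOAD_CONST → push 1. Stack: [27, 1]
COMPARE_OP bool(>=) → 27 vs 1 = True. Stack: [True]
POP_JUMP_IF_FALSE → pop True; no jump. Stack: []
LOAD_CONST → push 10. Stack: [10]
LOAD_FAST a → push 27. Stack: [10, 27]
BINARY_OP * → 10 * 27 = 270. Stack: [270]
LOAD_FAST a → push 27. Stack: [270, 27]
BINARY_OP * → 270 * 27 = 7290. Stack: [7290]
STORE_FAST m → m=7290. Stack: []
LOAD_FAST m → push 7290. Stack: [7290]
RETURN_VALUE → return 7290.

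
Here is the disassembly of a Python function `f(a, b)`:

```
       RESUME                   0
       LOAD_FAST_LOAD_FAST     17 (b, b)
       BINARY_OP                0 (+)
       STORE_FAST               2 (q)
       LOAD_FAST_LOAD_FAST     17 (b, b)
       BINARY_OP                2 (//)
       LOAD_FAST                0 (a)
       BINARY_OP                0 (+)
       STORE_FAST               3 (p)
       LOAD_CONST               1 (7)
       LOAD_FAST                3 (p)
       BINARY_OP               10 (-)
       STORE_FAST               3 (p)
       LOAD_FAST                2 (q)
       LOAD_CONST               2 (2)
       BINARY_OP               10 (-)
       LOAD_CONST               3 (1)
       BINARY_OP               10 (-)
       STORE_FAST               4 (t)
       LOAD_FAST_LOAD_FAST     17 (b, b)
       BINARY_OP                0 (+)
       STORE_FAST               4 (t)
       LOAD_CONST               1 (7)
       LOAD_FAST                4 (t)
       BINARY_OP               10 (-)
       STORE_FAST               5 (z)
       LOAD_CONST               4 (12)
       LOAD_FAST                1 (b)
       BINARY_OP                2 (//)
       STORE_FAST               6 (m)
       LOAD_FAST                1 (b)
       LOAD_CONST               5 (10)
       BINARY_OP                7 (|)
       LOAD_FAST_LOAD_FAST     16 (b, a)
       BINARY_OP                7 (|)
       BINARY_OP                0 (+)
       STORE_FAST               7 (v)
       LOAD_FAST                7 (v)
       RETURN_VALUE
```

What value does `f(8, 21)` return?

LOAD_FAST_LOAD_FAST b,b → push 21,21. Stack: [21, 21]
BINARY_OP + → 21 + 21 = 42. Stack: [42]
STORE_FAST q → q=42. Stack: []
LOAD_FAST_LOAD_FAST b,b → push 21,21. Stack: [21, 21]
BINARY_OP // → 21 // 21 = 1. Stack: [1]
LOAD_FAST a → push 8. Stack: [1, 8]
BINARY_OP + → 1 + 8 = 9. Stack: [9]
STORE_FAST p → p=9. Stack: []
LOAD_CONST → push 7. Stack: [7]
LOAD_FAST p → push 9. Stack: [7, 9]
BINARY_OP - → 7 - 9 = -2. Stack: [-2]
STORE_FAST p → p=-2. Stack: []
LOAD_FAST q → push 42. Stack: [42]
LOAD_CONST → push 2. Stack: [42, 2]
BINARY_OP - → 42 - 2 = 40. Stack: [40]
LOAD_CONST → push 1. Stack: [40, 1]
BINARY_OP - → 40 - 1 = 39. Stack: [39]
STORE_FAST t → t=39. Stack: []
LOAD_FAST_LOAD_FAST b,b → push 21,21. Stack: [21, 21]
BINARY_OP + → 21 + 21 = 42. Stack: [42]
STORE_FAST t → t=42. Stack: []
LOAD_CONST → push 7. Stack: [7]
LOAD_FAST t → push 42. Stack: [7, 42]
BINARY_OP - → 7 - 42 = -35. Stack: [-35]
STORE_FAST z → z=-35. Stack: []
LOAD_CONST → push 12. Stack: [12]
LOAD_FAST b → push 21. Stack: [12, 21]
BINARY_OP // → 12 // 21 = 0. Stack: [0]
STORE_FAST m → m=0. Stack: []
LOAD_FAST b → push 21. Stack: [21]
LOAD_CONST → push 10. Stack: [21, 10]
BINARY_OP | → 21 | 10 = 31. Stack: [31]
LOAD_FAST_LOAD_FAST b,a → push 21,8. Stack: [31, 21, 8]
BINARY_OP | → 21 | 8 = 29. Stack: [31, 29]
BINARY_OP + → 31 + 29 = 60. Stack: [60]
STORE_FAST v → v=60. Stack: []
LOAD_FAST v → push 60. Stack: [60]
RETURN_VALUE → return 60.

60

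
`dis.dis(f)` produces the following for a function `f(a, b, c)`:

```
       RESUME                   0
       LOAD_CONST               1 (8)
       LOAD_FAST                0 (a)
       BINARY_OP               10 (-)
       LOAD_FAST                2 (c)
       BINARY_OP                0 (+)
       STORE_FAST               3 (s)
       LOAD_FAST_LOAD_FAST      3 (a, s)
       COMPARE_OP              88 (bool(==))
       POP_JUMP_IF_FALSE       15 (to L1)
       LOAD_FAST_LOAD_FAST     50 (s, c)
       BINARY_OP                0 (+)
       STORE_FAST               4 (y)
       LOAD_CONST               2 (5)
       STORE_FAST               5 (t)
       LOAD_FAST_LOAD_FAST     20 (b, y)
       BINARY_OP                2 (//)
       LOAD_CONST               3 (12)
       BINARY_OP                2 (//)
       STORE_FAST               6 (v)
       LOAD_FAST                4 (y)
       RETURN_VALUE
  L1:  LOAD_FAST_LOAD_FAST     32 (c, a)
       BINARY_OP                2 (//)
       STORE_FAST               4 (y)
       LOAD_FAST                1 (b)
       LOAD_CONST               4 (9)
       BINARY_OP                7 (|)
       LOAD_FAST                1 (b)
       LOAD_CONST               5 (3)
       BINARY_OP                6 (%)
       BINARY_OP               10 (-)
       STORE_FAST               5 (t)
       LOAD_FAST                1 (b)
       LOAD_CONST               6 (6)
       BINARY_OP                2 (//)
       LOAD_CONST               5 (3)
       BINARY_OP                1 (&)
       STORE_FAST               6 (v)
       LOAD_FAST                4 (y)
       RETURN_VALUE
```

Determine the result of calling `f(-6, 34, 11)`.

-2

LOAD_CONST → push 8. Stack: [8]
LOAD_FAST a → push -6. Stack: [8, -6]
BINARY_OP - → 8 - -6 = 14. Stack: [14]
LOAD_FAST c → push 11. Stack: [14, 11]
BINARY_OP + → 14 + 11 = 25. Stack: [25]
STORE_FAST s → s=25. Stack: []
LOAD_FAST_LOAD_FAST a,s → push -6,25. Stack: [-6, 25]
COMPARE_OP bool(==) → -6 vs 25 = False. Stack: [False]
POP_JUMP_IF_FALSE → pop False; jump. Stack: []
LOAD_FAST_LOAD_FAST c,a → push 11,-6. Stack: [11, -6]
BINARY_OP // → 11 // -6 = -2. Stack: [-2]
STORE_FAST y → y=-2. Stack: []
LOAD_FAST b → push 34. Stack: [34]
LOAD_CONST → push 9. Stack: [34, 9]
BINARY_OP | → 34 | 9 = 43. Stack: [43]
LOAD_FAST b → push 34. Stack: [43, 34]
LOAD_CONST → push 3. Stack: [43, 34, 3]
BINARY_OP % → 34 % 3 = 1. Stack: [43, 1]
BINARY_OP - → 43 - 1 = 42. Stack: [42]
STORE_FAST t → t=42. Stack: []
LOAD_FAST b → push 34. Stack: [34]
LOAD_CONST → push 6. Stack: [34, 6]
BINARY_OP // → 34 // 6 = 5. Stack: [5]
LOAD_CONST → push 3. Stack: [5, 3]
BINARY_OP & → 5 & 3 = 1. Stack: [1]
STORE_FAST v → v=1. Stack: []
LOAD_FAST y → push -2. Stack: [-2]
RETURN_VALUE → return -2.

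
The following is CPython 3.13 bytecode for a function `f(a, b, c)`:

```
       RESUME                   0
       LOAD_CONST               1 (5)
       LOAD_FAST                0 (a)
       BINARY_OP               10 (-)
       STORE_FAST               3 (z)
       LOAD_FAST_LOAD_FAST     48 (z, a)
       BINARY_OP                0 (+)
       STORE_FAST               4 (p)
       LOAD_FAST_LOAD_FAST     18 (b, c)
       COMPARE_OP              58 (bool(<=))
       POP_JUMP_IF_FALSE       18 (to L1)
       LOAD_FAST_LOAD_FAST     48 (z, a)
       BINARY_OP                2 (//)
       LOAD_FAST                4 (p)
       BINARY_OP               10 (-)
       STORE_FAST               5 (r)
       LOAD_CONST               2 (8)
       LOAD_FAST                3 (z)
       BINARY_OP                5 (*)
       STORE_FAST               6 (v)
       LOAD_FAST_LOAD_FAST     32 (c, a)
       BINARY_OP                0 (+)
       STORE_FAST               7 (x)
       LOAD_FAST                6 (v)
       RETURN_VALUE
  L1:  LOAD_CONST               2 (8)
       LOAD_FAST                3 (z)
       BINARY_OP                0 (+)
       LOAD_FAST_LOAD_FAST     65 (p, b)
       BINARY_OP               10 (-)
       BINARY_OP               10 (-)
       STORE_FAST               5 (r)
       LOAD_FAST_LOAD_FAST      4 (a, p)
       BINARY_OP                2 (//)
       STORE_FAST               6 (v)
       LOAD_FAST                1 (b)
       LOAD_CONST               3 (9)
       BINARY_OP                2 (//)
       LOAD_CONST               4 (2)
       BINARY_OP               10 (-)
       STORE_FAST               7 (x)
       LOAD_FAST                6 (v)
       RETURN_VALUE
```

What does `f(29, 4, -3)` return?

LOAD_CONST → push 5. Stack: [5]
LOAD_FAST a → push 29. Stack: [5, 29]
BINARY_OP - → 5 - 29 = -24. Stack: [-24]
STORE_FAST z → z=-24. Stack: []
LOAD_FAST_LOAD_FAST z,a → push -24,29. Stack: [-24, 29]
BINARY_OP + → -24 + 29 = 5. Stack: [5]
STORE_FAST p → p=5. Stack: []
LOAD_FAST_LOAD_FAST b,c → push 4,-3. Stack: [4, -3]
COMPARE_OP bool(<=) → 4 vs -3 = False. Stack: [False]
POP_JUMP_IF_FALSE → pop False; jump. Stack: []
LOAD_CONST → push 8. Stack: [8]
LOAD_FAST z → push -24. Stack: [8, -24]
BINARY_OP + → 8 + -24 = -16. Stack: [-16]
LOAD_FAST_LOAD_FAST p,b → push 5,4. Stack: [-16, 5, 4]
BINARY_OP - → 5 - 4 = 1. Stack: [-16, 1]
BINARY_OP - → -16 - 1 = -17. Stack: [-17]
STORE_FAST r → r=-17. Stack: []
LOAD_FAST_LOAD_FAST a,p → push 29,5. Stack: [29, 5]
BINARY_OP // → 29 // 5 = 5. Stack: [5]
STORE_FAST v → v=5. Stack: []
LOAD_FAST b → push 4. Stack: [4]
LOAD_CONST → push 9. Stack: [4, 9]
BINARY_OP // → 4 // 9 = 0. Stack: [0]
LOAD_CONST → push 2. Stack: [0, 2]
BINARY_OP - → 0 - 2 = -2. Stack: [-2]
STORE_FAST x → x=-2. Stack: []
LOAD_FAST v → push 5. Stack: [5]
RETURN_VALUE → return 5.

5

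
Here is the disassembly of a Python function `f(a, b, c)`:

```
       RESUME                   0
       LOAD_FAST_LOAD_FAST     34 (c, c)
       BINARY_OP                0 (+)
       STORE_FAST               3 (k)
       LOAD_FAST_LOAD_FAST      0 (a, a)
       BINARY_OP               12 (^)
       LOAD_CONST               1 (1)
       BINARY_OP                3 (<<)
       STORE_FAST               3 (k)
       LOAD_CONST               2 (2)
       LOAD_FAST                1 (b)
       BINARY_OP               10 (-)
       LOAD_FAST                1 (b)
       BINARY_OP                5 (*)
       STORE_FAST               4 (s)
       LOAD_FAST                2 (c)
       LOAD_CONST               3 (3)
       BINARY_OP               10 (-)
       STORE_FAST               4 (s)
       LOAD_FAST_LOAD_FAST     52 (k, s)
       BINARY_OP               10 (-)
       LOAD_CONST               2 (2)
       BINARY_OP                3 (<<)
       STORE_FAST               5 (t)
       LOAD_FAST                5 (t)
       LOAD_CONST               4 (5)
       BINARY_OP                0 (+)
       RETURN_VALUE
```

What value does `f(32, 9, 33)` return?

LOAD_FAST_LOAD_FAST c,c → push 33,33. Stack: [33, 33]
BINARY_OP + → 33 + 33 = 66. Stack: [66]
STORE_FAST k → k=66. Stack: []
LOAD_FAST_LOAD_FAST a,a → push 32,32. Stack: [32, 32]
BINARY_OP ^ → 32 ^ 32 = 0. Stack: [0]
LOAD_CONST → push 1. Stack: [0, 1]
BINARY_OP << → 0 << 1 = 0. Stack: [0]
STORE_FAST k → k=0. Stack: []
LOAD_CONST → push 2. Stack: [2]
LOAD_FAST b → push 9. Stack: [2, 9]
BINARY_OP - → 2 - 9 = -7. Stack: [-7]
LOAD_FAST b → push 9. Stack: [-7, 9]
BINARY_OP * → -7 * 9 = -63. Stack: [-63]
STORE_FAST s → s=-63. Stack: []
LOAD_FAST c → push 33. Stack: [33]
LOAD_CONST → push 3. Stack: [33, 3]
BINARY_OP - → 33 - 3 = 30. Stack: [30]
STORE_FAST s → s=30. Stack: []
LOAD_FAST_LOAD_FAST k,s → push 0,30. Stack: [0, 30]
BINARY_OP - → 0 - 30 = -30. Stack: [-30]
LOAD_CONST → push 2. Stack: [-30, 2]
BINARY_OP << → -30 << 2 = -120. Stack: [-120]
STORE_FAST t → t=-120. Stack: []
LOAD_FAST t → push -120. Stack: [-120]
LOAD_CONST → push 5. Stack: [-120, 5]
BINARY_OP + → -120 + 5 = -115. Stack: [-115]
RETURN_VALUE → return -115.

-115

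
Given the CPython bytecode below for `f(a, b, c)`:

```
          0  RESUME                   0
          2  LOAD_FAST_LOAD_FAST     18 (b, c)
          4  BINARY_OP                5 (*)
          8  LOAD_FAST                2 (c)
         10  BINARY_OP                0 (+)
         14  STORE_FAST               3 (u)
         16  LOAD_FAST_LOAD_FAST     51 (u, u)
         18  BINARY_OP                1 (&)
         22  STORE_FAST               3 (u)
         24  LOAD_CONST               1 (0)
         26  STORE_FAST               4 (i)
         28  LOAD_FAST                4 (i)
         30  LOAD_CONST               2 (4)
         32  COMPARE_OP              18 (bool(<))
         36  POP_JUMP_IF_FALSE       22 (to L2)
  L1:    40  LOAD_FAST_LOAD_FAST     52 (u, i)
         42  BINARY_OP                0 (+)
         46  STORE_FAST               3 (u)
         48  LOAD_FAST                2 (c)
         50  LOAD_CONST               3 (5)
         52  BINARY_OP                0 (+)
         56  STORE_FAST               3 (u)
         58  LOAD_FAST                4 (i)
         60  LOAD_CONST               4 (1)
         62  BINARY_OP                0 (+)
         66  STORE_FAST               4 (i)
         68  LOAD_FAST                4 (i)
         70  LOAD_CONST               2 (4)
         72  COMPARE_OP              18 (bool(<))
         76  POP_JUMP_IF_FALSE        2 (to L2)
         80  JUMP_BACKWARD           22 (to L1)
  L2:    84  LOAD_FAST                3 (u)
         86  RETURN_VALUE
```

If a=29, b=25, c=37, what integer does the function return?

42

LOAD_FAST_LOAD_FAST b,c → push 25,37
BINARY_OP * → 25 * 37 = 925
LOAD_FAST c → push 37
BINARY_OP + → 925 + 37 = 962
STORE_FAST u → u=962
LOAD_FAST_LOAD_FAST u,u → push 962,962
BINARY_OP & → 962 & 962 = 962
STORE_FAST u → u=962
LOAD_CONST → push 0
STORE_FAST i → i=0
LOAD_FAST i → push 0
LOAD_CONST → push 4
COMPARE_OP bool(<) → 0 vs 4 = True
POP_JUMP_IF_FALSE → pop True; no jump
LOAD_FAST_LOAD_FAST u,i → push 962,0
BINARY_OP + → 962 + 0 = 962
STORE_FAST u → u=962
LOAD_FAST c → push 37
LOAD_CONST → push 5
BINARY_OP + → 37 + 5 = 42
STORE_FAST u → u=42
LOAD_FAST i → push 0
LOAD_CONST → push 1
BINARY_OP + → 0 + 1 = 1
STORE_FAST i → i=1
LOAD_FAST i → push 1
LOAD_CONST → push 4
COMPARE_OP bool(<) → 1 vs 4 = True
POP_JUMP_IF_FALSE → pop True; no jump
LOAD_FAST_LOAD_FAST u,i → push 42,1
BINARY_OP + → 42 + 1 = 43
STORE_FAST u → u=43
LOAD_FAST c → push 37
LOAD_CONST → push 5
BINARY_OP + → 37 + 5 = 42
STORE_FAST u → u=42
LOAD_FAST i → push 1
LOAD_CONST → push 1
BINARY_OP + → 1 + 1 = 2
STORE_FAST i → i=2
LOAD_FAST i → push 2
LOAD_CONST → push 4
COMPARE_OP bool(<) → 2 vs 4 = True
POP_JUMP_IF_FALSE → pop True; no jump
LOAD_FAST_LOAD_FAST u,i → push 42,2
BINARY_OP + → 42 + 2 = 44
STORE_FAST u → u=44
LOAD_FAST c → push 37
LOAD_CONST → push 5
BINARY_OP + → 37 + 5 = 42
STORE_FAST u → u=42
LOAD_FAST i → push 2
LOAD_CONST → push 1
BINARY_OP + → 2 + 1 = 3
STORE_FAST i → i=3
LOAD_FAST i → push 3
LOAD_CONST → push 4
COMPARE_OP bool(<) → 3 vs 4 = True
POP_JUMP_IF_FALSE → pop True; no jump
LOAD_FAST_LOAD_FAST u,i → push 42,3
BINARY_OP + → 42 + 3 = 45
STORE_FAST u → u=45
LOAD_FAST c → push 37
LOAD_CONST → push 5
BINARY_OP + → 37 + 5 = 42
STORE_FAST u → u=42
LOAD_FAST i → push 3
LOAD_CONST → push 1
BINARY_OP + → 3 + 1 = 4
STORE_FAST i → i=4
LOAD_FAST i → push 4
LOAD_CONST → push 4
COMPARE_OP bool(<) → 4 vs 4 = False
POP_JUMP_IF_FALSE → pop False; jump
LOAD_FAST u → push 42
RETURN_VALUE → return 42.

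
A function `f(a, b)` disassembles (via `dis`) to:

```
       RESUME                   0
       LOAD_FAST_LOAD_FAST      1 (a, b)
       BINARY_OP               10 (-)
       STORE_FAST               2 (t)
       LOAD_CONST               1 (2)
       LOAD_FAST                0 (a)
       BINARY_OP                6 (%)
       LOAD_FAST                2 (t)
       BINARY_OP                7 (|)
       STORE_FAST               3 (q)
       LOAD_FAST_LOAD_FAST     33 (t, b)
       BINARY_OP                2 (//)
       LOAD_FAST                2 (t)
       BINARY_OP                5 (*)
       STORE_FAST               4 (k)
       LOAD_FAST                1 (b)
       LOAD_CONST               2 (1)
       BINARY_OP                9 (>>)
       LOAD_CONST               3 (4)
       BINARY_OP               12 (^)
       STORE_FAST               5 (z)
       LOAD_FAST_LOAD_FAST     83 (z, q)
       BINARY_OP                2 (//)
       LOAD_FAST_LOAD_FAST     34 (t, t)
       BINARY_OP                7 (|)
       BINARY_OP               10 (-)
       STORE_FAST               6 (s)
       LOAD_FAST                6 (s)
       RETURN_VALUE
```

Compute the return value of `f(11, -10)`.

-22

LOAD_FAST_LOAD_FAST a,b → push 11,-10. Stack: [11, -10]
BINARY_OP - → 11 - -10 = 21. Stack: [21]
STORE_FAST t → t=21. Stack: []
LOAD_CONST → push 2. Stack: [2]
LOAD_FAST a → push 11. Stack: [2, 11]
BINARY_OP % → 2 % 11 = 2. Stack: [2]
LOAD_FAST t → push 21. Stack: [2, 21]
BINARY_OP | → 2 | 21 = 23. Stack: [23]
STORE_FAST q → q=23. Stack: []
LOAD_FAST_LOAD_FAST t,b → push 21,-10. Stack: [21, -10]
BINARY_OP // → 21 // -10 = -3. Stack: [-3]
LOAD_FAST t → push 21. Stack: [-3, 21]
BINARY_OP * → -3 * 21 = -63. Stack: [-63]
STORE_FAST k → k=-63. Stack: []
LOAD_FAST b → push -10. Stack: [-10]
LOAD_CONST → push 1. Stack: [-10, 1]
BINARY_OP >> → -10 >> 1 = -5. Stack: [-5]
LOAD_CONST → push 4. Stack: [-5, 4]
BINARY_OP ^ → -5 ^ 4 = -1. Stack: [-1]
STORE_FAST z → z=-1. Stack: []
LOAD_FAST_LOAD_FAST z,q → push -1,23. Stack: [-1, 23]
BINARY_OP // → -1 // 23 = -1. Stack: [-1]
LOAD_FAST_LOAD_FAST t,t → push 21,21. Stack: [-1, 21, 21]
BINARY_OP | → 21 | 21 = 21. Stack: [-1, 21]
BINARY_OP - → -1 - 21 = -22. Stack: [-22]
STORE_FAST s → s=-22. Stack: []
LOAD_FAST s → push -22. Stack: [-22]
RETURN_VALUE → return -22.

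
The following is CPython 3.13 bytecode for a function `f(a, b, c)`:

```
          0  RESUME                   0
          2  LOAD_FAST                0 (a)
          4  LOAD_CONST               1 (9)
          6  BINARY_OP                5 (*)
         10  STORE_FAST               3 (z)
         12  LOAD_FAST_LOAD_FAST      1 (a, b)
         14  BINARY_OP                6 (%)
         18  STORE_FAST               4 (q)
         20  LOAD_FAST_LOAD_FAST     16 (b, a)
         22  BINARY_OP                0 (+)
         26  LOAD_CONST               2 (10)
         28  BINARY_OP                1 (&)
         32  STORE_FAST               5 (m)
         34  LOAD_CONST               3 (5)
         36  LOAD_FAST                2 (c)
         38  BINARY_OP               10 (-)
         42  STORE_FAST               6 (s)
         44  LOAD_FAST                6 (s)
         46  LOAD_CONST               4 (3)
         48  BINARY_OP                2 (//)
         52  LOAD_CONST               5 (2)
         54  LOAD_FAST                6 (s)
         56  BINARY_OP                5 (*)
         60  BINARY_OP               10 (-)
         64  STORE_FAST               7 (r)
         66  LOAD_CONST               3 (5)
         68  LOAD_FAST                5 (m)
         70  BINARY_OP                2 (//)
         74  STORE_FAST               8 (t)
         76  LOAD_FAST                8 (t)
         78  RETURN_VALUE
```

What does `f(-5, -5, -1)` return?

LOAD_FAST a → push -5. Stack: [-5]
LOAD_CONST → push 9. Stack: [-5, 9]
BINARY_OP * → -5 * 9 = -45. Stack: [-45]
STORE_FAST z → z=-45. Stack: []
LOAD_FAST_LOAD_FAST a,b → push -5,-5. Stack: [-5, -5]
BINARY_OP % → -5 % -5 = 0. Stack: [0]
STORE_FAST q → q=0. Stack: []
LOAD_FAST_LOAD_FAST b,a → push -5,-5. Stack: [-5, -5]
BINARY_OP + → -5 + -5 = -10. Stack: [-10]
LOAD_CONST → push 10. Stack: [-10, 10]
BINARY_OP & → -10 & 10 = 2. Stack: [2]
STORE_FAST m → m=2. Stack: []
LOAD_CONST → push 5. Stack: [5]
LOAD_FAST c → push -1. Stack: [5, -1]
BINARY_OP - → 5 - -1 = 6. Stack: [6]
STORE_FAST s → s=6. Stack: []
LOAD_FAST s → push 6. Stack: [6]
LOAD_CONST → push 3. Stack: [6, 3]
BINARY_OP // → 6 // 3 = 2. Stack: [2]
LOAD_CONST → push 2. Stack: [2, 2]
LOAD_FAST s → push 6. Stack: [2, 2, 6]
BINARY_OP * → 2 * 6 = 12. Stack: [2, 12]
BINARY_OP - → 2 - 12 = -10. Stack: [-10]
STORE_FAST r → r=-10. Stack: []
LOAD_CONST → push 5. Stack: [5]
LOAD_FAST m → push 2. Stack: [5, 2]
BINARY_OP // → 5 // 2 = 2. Stack: [2]
STORE_FAST t → t=2. Stack: []
LOAD_FAST t → push 2. Stack: [2]
RETURN_VALUE → return 2.

2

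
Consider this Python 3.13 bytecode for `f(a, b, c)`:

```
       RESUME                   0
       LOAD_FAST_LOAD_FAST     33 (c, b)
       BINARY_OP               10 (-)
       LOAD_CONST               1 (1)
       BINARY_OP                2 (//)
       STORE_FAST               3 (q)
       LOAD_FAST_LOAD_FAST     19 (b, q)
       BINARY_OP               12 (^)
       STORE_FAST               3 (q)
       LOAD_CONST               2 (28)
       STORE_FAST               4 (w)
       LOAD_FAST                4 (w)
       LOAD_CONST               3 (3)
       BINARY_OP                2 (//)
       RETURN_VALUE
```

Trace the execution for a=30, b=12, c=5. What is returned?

9

LOAD_FAST_LOAD_FAST c,b → push 5,12. Stack: [5, 12]
BINARY_OP - → 5 - 12 = -7. Stack: [-7]
LOAD_CONST → push 1. Stack: [-7, 1]
BINARY_OP // → -7 // 1 = -7. Stack: [-7]
STORE_FAST q → q=-7. Stack: []
LOAD_FAST_LOAD_FAST b,q → push 12,-7. Stack: [12, -7]
BINARY_OP ^ → 12 ^ -7 = -11. Stack: [-11]
STORE_FAST q → q=-11. Stack: []
LOAD_CONST → push 28. Stack: [28]
STORE_FAST w → w=28. Stack: []
LOAD_FAST w → push 28. Stack: [28]
LOAD_CONST → push 3. Stack: [28, 3]
BINARY_OP // → 28 // 3 = 9. Stack: [9]
RETURN_VALUE → return 9.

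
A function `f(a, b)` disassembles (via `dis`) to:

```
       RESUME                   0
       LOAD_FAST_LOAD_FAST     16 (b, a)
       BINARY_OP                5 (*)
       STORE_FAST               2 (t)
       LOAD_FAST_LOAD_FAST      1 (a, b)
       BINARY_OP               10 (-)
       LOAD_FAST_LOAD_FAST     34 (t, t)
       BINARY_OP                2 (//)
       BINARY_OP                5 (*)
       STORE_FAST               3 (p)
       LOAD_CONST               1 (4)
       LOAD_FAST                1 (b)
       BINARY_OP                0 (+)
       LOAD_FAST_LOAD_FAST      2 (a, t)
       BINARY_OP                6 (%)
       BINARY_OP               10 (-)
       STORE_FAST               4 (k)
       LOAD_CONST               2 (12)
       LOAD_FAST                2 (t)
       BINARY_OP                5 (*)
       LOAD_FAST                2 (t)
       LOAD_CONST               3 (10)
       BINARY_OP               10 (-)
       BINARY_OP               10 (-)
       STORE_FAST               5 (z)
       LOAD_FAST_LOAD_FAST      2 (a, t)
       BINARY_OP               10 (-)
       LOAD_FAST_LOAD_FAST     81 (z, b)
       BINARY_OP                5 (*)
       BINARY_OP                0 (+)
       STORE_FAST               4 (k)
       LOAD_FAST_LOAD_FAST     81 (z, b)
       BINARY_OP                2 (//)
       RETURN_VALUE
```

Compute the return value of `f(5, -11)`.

54

LOAD_FAST_LOAD_FAST b,a → push -11,5. Stack: [-11, 5]
BINARY_OP * → -11 * 5 = -55. Stack: [-55]
STORE_FAST t → t=-55. Stack: []
LOAD_FAST_LOAD_FAST a,b → push 5,-11. Stack: [5, -11]
BINARY_OP - → 5 - -11 = 16. Stack: [16]
LOAD_FAST_LOAD_FAST t,t → push -55,-55. Stack: [16, -55, -55]
BINARY_OP // → -55 // -55 = 1. Stack: [16, 1]
BINARY_OP * → 16 * 1 = 16. Stack: [16]
STORE_FAST p → p=16. Stack: []
LOAD_CONST → push 4. Stack: [4]
LOAD_FAST b → push -11. Stack: [4, -11]
BINARY_OP + → 4 + -11 = -7. Stack: [-7]
LOAD_FAST_LOAD_FAST a,t → push 5,-55. Stack: [-7, 5, -55]
BINARY_OP % → 5 % -55 = -50. Stack: [-7, -50]
BINARY_OP - → -7 - -50 = 43. Stack: [43]
STORE_FAST k → k=43. Stack: []
LOAD_CONST → push 12. Stack: [12]
LOAD_FAST t → push -55. Stack: [12, -55]
BINARY_OP * → 12 * -55 = -660. Stack: [-660]
LOAD_FAST t → push -55. Stack: [-660, -55]
LOAD_CONST → push 10. Stack: [-660, -55, 10]
BINARY_OP - → -55 - 10 = -65. Stack: [-660, -65]
BINARY_OP - → -660 - -65 = -595. Stack: [-595]
STORE_FAST z → z=-595. Stack: []
LOAD_FAST_LOAD_FAST a,t → push 5,-55. Stack: [5, -55]
BINARY_OP - → 5 - -55 = 60. Stack: [60]
LOAD_FAST_LOAD_FAST z,b → push -595,-11. Stack: [60, -595, -11]
BINARY_OP * → -595 * -11 = 6545. Stack: [60, 6545]
BINARY_OP + → 60 + 6545 = 6605. Stack: [6605]
STORE_FAST k → k=6605. Stack: []
LOAD_FAST_LOAD_FAST z,b → push -595,-11. Stack: [-595, -11]
BINARY_OP // → -595 // -11 = 54. Stack: [54]
RETURN_VALUE → return 54.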